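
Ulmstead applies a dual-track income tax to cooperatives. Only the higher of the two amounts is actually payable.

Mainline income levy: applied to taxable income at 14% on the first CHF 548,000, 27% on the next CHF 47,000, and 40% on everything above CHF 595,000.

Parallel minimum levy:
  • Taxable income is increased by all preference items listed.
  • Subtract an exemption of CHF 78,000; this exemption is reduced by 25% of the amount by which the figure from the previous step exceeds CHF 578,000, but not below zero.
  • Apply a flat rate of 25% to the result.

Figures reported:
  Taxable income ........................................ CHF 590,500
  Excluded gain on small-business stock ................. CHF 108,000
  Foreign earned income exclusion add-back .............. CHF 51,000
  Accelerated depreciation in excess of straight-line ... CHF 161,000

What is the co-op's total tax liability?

Parallel minimum levy:
  Adjusted income: CHF 590,500 + CHF 108,000 + CHF 51,000 + CHF 161,000 = CHF 910,500
  Exemption: 25% × (CHF 910,500 − CHF 578,000) = CHF 83,125 ≥ CHF 78,000, so the exemption is fully phased out
  Base: CHF 910,500 − CHF 0 = CHF 910,500
  CHF 910,500 × 25% = CHF 227,625

Mainline income levy:
  CHF 548,000 × 14% = CHF 76,720
  CHF 42,500 × 27% = CHF 11,475
  → CHF 88,195

CHF 227,625 > CHF 88,195, so the parallel minimum levy is the binding amount.

CHF 227,625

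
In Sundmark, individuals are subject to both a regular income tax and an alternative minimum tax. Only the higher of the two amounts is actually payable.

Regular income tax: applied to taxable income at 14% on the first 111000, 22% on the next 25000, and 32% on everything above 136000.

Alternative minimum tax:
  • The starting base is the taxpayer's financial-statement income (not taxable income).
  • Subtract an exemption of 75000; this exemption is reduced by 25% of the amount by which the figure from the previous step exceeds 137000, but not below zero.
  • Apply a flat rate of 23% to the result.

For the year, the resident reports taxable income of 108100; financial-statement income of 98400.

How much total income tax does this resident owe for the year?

15134

Regular income tax:
  108100 × 14% = 15134

Alternative minimum tax:
  Base (financial-statement income): 98400
  Exemption: 98400 ≤ 137000, so full 75000 applies
  Base: 98400 − 75000 = 23400
  23400 × 23% = 5382

15134 > 5382, so the regular income tax governs.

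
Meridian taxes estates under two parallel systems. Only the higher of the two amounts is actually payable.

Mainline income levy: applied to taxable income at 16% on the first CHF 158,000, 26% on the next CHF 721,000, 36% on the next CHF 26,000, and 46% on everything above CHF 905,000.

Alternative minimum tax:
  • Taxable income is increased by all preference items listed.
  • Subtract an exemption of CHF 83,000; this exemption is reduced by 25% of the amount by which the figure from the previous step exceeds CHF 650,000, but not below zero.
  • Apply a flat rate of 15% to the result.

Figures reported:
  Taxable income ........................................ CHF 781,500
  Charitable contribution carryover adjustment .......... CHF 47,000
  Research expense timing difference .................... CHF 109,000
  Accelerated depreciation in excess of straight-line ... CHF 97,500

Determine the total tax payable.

CHF 187,390

Mainline income levy:
  CHF 158,000 × 16% = CHF 25,280
  CHF 623,500 × 26% = CHF 162,110
  → CHF 187,390

Alternative minimum tax:
  Adjusted income: CHF 781,500 + CHF 47,000 + CHF 109,000 + CHF 97,500 = CHF 1,035,000
  Exemption: 25% × (CHF 1,035,000 − CHF 650,000) = CHF 96,250 ≥ CHF 83,000, so the exemption is fully phased out
  Base: CHF 1,035,000 − CHF 0 = CHF 1,035,000
  CHF 1,035,000 × 15% = CHF 155,250

CHF 187,390 > CHF 155,250, so the mainline income levy governs.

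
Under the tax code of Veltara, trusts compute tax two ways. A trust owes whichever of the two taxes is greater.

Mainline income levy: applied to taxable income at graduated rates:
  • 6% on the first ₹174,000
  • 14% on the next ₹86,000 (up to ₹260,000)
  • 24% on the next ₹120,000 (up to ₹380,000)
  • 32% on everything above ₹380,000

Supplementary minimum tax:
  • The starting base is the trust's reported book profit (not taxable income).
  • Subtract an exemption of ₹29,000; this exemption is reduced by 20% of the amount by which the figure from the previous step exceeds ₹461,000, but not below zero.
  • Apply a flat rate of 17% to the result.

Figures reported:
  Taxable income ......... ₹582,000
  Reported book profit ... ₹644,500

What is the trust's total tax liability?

₹115,920

Supplementary minimum tax:
  Base (reported book profit): ₹644,500
  Exemption: 20% × (₹644,500 − ₹461,000) = ₹36,700 ≥ ₹29,000, so the exemption is fully phased out
  Base: ₹644,500 − ₹0 = ₹644,500
  ₹644,500 × 17% = ₹109,565

Mainline income levy:
  ₹174,000 × 6% = ₹10,440
  ₹86,000 × 14% = ₹12,040
  ₹120,000 × 24% = ₹28,800
  ₹202,000 × 32% = ₹64,640
  → ₹115,920

₹115,920 > ₹109,565, so the mainline income levy governs.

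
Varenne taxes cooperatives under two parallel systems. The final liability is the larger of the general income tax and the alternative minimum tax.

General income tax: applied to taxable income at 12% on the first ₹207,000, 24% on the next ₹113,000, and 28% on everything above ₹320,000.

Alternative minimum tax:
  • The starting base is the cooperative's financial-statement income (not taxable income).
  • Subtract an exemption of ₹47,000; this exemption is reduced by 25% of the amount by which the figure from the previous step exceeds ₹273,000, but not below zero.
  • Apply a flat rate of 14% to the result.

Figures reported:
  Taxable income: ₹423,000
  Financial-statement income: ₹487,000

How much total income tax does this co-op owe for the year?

₹80,800

Alternative minimum tax:
  Base (financial-statement income): ₹487,000
  Exemption: 25% × (₹487,000 − ₹273,000) = ₹53,500 ≥ ₹47,000, so the exemption is fully phased out
  Base: ₹487,000 − ₹0 = ₹487,000
  ₹487,000 × 14% = ₹68,180

General income tax:
  ₹207,000 × 12% = ₹24,840
  ₹113,000 × 24% = ₹27,120
  ₹103,000 × 28% = ₹28,840
  → ₹80,800

₹80,800 > ₹68,180, so the general income tax governs.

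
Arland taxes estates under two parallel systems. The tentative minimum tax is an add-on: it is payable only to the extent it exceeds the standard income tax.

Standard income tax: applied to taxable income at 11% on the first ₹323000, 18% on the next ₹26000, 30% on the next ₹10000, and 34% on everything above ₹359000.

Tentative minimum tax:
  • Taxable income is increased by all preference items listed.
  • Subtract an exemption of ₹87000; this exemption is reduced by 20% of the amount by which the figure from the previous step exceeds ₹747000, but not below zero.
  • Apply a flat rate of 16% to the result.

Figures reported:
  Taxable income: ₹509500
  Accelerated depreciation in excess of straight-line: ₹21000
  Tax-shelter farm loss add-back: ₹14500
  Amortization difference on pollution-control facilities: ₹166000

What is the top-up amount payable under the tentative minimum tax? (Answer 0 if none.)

Tentative minimum tax:
  Adjusted income: ₹509500 + ₹21000 + ₹14500 + ₹166000 = ₹711000
  Exemption: ₹711000 ≤ ₹747000, so full ₹87000 applies
  Base: ₹711000 − ₹87000 = ₹624000
  ₹624000 × 16% = ₹99840

Standard income tax:
  ₹323000 × 11% = ₹35530
  ₹26000 × 18% = ₹4680
  ₹10000 × 30% = ₹3000
  ₹150500 × 34% = ₹51170
  → ₹94380

Excess of tentative minimum tax over standard income tax: ₹99840 − ₹94380 = ₹5460.

₹5460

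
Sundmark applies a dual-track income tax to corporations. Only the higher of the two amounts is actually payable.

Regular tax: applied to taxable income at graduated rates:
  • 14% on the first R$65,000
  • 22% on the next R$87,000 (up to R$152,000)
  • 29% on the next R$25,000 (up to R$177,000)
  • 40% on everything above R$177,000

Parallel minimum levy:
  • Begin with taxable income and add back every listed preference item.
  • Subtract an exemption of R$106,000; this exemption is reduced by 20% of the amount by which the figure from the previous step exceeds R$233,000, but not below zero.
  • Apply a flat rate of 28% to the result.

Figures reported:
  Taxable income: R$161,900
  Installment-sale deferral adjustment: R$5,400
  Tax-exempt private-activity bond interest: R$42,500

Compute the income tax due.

Regular tax:
  R$65,000 × 14% = R$9,100
  R$87,000 × 22% = R$19,140
  R$9,900 × 29% = R$2,871
  → R$31,111

Parallel minimum levy:
  Adjusted income: R$161,900 + R$5,400 + R$42,500 = R$209,800
  Exemption: R$209,800 ≤ R$233,000, so full R$106,000 applies
  Base: R$209,800 − R$106,000 = R$103,800
  R$103,800 × 28% = R$29,064

R$31,111 > R$29,064, so the regular tax governs.

R$31,111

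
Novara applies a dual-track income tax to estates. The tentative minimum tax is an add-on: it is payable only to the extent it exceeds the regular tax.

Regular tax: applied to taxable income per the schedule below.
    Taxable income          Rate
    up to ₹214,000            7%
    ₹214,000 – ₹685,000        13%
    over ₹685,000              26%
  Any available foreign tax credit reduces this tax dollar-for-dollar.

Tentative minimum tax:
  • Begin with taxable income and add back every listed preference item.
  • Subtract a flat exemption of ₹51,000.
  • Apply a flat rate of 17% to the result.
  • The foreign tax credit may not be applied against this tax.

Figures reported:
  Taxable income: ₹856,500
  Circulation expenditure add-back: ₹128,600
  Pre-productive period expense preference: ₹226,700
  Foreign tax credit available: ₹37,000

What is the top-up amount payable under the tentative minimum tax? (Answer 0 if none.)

₹113,536

Tentative minimum tax:
  Adjusted income: ₹856,500 + ₹128,600 + ₹226,700 = ₹1,211,800
  Less exemption ₹51,000 → base ₹1,160,800
  ₹1,160,800 × 17% = ₹197,336

Regular tax:
  ₹214,000 × 7% = ₹14,980
  ₹471,000 × 13% = ₹61,230
  ₹171,500 × 26% = ₹44,590
  → ₹120,800
  Less foreign tax credit ₹37,000 → ₹83,800

Excess of tentative minimum tax over regular tax: ₹197,336 − ₹83,800 = ₹113,536.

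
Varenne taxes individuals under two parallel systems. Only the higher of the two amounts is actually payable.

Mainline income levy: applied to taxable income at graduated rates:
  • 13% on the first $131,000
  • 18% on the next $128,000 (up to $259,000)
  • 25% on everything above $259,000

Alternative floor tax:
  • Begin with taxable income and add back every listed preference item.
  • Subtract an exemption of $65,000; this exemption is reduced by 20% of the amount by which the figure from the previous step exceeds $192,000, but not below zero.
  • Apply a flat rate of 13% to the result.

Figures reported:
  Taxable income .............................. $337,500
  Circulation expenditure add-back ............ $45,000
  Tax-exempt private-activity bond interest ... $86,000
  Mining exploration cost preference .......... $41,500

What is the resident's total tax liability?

$66,118

Alternative floor tax:
  Adjusted income: $337,500 + $45,000 + $86,000 + $41,500 = $510,000
  Exemption: $65,000 − 20% × ($510,000 − $192,000) = $65,000 − $63,600 = $1,400
  Base: $510,000 − $1,400 = $508,600
  $508,600 × 13% = $66,118

Mainline income levy:
  $131,000 × 13% = $17,030
  $128,000 × 18% = $23,040
  $78,500 × 25% = $19,625
  → $59,695

$66,118 > $59,695, so the alternative floor tax is the binding amount.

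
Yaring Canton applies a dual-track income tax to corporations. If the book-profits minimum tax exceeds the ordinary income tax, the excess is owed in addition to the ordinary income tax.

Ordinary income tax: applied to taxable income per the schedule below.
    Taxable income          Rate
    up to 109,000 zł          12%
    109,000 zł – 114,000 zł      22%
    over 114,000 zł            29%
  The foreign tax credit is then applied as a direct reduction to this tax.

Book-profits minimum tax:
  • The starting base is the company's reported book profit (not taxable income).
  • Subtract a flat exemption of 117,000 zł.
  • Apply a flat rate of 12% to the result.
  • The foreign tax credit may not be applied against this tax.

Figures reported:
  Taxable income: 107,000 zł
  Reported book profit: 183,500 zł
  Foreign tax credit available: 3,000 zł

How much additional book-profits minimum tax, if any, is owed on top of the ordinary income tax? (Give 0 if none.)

0 zł

Book-profits minimum tax:
  Base (reported book profit): 183,500 zł
  Less exemption 117,000 zł → base 66,500 zł
  66,500 zł × 12% = 7,980 zł

Ordinary income tax:
  107,000 zł × 12% = 12,840 zł
  Less foreign tax credit 3,000 zł → 9,840 zł

7,980 zł ≤ 9,840 zł, so no add-on is due.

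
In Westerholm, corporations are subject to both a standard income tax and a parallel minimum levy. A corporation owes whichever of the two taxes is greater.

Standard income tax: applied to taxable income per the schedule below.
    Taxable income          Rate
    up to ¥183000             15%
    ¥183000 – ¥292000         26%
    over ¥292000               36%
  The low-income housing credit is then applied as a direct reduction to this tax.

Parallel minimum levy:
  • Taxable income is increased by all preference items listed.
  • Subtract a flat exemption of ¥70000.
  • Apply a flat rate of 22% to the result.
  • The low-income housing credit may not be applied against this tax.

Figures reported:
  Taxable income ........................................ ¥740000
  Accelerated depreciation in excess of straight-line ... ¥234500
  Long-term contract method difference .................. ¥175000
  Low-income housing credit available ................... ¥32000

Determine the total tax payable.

Parallel minimum levy:
  Adjusted income: ¥740000 + ¥234500 + ¥175000 = ¥1149500
  Less exemption ¥70000 → base ¥1079500
  ¥1079500 × 22% = ¥237490

Standard income tax:
  ¥183000 × 15% = ¥27450
  ¥109000 × 26% = ¥28340
  ¥448000 × 36% = ¥161280
  → ¥217070
  Less low-income housing credit ¥32000 → ¥185070

¥237490 > ¥185070, so the parallel minimum levy is the binding amount.

¥237490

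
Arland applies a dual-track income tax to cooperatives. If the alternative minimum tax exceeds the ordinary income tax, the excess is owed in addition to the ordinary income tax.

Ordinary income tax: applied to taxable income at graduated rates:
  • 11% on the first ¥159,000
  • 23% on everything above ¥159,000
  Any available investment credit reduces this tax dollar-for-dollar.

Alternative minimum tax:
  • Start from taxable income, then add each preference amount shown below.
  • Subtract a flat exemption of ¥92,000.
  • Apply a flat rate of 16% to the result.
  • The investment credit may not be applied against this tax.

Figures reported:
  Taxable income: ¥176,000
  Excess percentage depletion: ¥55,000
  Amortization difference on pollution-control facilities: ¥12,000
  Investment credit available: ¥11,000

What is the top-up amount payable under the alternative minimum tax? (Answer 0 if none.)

Ordinary income tax:
  ¥159,000 × 11% = ¥17,490
  ¥17,000 × 23% = ¥3,910
  → ¥21,400
  Less investment credit ¥11,000 → ¥10,400

Alternative minimum tax:
  Adjusted income: ¥176,000 + ¥55,000 + ¥12,000 = ¥243,000
  Less exemption ¥92,000 → base ¥151,000
  ¥151,000 × 16% = ¥24,160

Excess of alternative minimum tax over ordinary income tax: ¥24,160 − ¥10,400 = ¥13,760.

¥13,760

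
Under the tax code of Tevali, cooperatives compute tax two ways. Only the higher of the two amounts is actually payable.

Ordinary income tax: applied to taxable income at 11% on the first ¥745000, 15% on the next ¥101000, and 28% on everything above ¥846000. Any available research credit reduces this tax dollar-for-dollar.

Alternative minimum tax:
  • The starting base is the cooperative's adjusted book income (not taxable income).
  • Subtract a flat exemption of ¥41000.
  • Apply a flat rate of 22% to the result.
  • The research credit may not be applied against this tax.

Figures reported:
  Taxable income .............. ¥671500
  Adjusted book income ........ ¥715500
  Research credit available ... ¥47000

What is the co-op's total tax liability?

¥148390

Alternative minimum tax:
  Base (adjusted book income): ¥715500
  Less exemption ¥41000 → base ¥674500
  ¥674500 × 22% = ¥148390

Ordinary income tax:
  ¥671500 × 11% = ¥73865
  Less research credit ¥47000 → ¥26865

¥148390 > ¥26865, so the alternative minimum tax is the binding amount.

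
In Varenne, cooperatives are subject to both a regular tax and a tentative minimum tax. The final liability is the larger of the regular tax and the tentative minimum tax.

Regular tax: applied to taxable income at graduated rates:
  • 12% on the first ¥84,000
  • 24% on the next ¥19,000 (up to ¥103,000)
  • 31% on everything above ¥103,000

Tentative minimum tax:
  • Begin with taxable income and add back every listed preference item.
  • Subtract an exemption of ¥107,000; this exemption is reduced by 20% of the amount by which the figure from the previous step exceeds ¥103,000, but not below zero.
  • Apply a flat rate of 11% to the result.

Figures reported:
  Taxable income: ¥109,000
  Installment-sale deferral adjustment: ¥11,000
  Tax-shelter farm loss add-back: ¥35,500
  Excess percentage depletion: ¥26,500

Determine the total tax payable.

¥16,500

Tentative minimum tax:
  Adjusted income: ¥109,000 + ¥11,000 + ¥35,500 + ¥26,500 = ¥182,000
  Exemption: ¥107,000 − 20% × (¥182,000 − ¥103,000) = ¥107,000 − ¥15,800 = ¥91,200
  Base: ¥182,000 − ¥91,200 = ¥90,800
  ¥90,800 × 11% = ¥9,988

Regular tax:
  ¥84,000 × 12% = ¥10,080
  ¥19,000 × 24% = ¥4,560
  ¥6,000 × 31% = ¥1,860
  → ¥16,500

¥16,500 > ¥9,988, so the regular tax governs.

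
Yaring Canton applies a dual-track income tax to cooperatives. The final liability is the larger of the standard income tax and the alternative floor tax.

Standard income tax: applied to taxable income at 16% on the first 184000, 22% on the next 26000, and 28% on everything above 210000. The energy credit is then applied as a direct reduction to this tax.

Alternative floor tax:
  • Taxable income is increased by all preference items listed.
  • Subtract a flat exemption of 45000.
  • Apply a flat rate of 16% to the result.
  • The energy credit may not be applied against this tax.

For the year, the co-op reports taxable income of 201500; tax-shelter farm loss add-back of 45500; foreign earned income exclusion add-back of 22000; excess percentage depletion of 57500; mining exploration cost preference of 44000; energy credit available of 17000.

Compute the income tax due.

52080

Standard income tax:
  184000 × 16% = 29440
  17500 × 22% = 3850
  → 33290
  Less energy credit 17000 → 16290

Alternative floor tax:
  Adjusted income: 201500 + 45500 + 22000 + 57500 + 44000 = 370500
  Less exemption 45000 → base 325500
  325500 × 16% = 52080

52080 > 16290, so the alternative floor tax is the binding amount.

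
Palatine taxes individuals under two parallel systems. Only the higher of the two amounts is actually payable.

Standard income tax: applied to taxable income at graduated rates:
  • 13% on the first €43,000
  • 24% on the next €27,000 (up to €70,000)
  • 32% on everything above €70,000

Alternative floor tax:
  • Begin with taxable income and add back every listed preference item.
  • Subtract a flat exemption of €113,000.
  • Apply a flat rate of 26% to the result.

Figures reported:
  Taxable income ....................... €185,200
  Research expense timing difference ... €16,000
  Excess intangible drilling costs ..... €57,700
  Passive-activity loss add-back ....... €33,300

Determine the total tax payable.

Standard income tax:
  €43,000 × 13% = €5,590
  €27,000 × 24% = €6,480
  €115,200 × 32% = €36,864
  → €48,934

Alternative floor tax:
  Adjusted income: €185,200 + €16,000 + €57,700 + €33,300 = €292,200
  Less exemption €113,000 → base €179,200
  €179,200 × 26% = €46,592

€48,934 > €46,592, so the standard income tax governs.

€48,934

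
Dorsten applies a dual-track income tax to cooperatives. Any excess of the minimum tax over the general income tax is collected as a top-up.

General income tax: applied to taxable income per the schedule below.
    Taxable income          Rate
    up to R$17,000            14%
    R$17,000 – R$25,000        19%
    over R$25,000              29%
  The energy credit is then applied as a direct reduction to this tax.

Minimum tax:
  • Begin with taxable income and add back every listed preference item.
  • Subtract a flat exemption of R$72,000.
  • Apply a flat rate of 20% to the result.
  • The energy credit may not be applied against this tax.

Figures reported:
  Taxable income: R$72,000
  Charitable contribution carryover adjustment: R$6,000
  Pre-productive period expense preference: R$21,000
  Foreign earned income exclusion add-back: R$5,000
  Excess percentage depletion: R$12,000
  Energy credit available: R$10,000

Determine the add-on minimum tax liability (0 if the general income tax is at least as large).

Minimum tax:
  Adjusted income: R$72,000 + R$6,000 + R$21,000 + R$5,000 + R$12,000 = R$116,000
  Less exemption R$72,000 → base R$44,000
  R$44,000 × 20% = R$8,800

General income tax:
  R$17,000 × 14% = R$2,380
  R$8,000 × 19% = R$1,520
  R$47,000 × 29% = R$13,630
  → R$17,530
  Less energy credit R$10,000 → R$7,530

Excess of minimum tax over general income tax: R$8,800 − R$7,530 = R$1,270.

R$1,270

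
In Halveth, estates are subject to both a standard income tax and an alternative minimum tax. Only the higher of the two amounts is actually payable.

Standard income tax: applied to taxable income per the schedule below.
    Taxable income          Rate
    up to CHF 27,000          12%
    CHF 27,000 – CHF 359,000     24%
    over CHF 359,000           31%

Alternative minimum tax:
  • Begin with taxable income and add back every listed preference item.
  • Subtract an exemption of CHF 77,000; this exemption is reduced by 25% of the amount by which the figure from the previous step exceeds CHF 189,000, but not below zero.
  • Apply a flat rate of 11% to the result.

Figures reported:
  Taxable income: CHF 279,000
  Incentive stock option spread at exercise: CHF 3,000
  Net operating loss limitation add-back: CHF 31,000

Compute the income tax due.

Alternative minimum tax:
  Adjusted income: CHF 279,000 + CHF 3,000 + CHF 31,000 = CHF 313,000
  Exemption: CHF 77,000 − 25% × (CHF 313,000 − CHF 189,000) = CHF 77,000 − CHF 31,000 = CHF 46,000
  Base: CHF 313,000 − CHF 46,000 = CHF 267,000
  CHF 267,000 × 11% = CHF 29,370

Standard income tax:
  CHF 27,000 × 12% = CHF 3,240
  CHF 252,000 × 24% = CHF 60,480
  → CHF 63,720

CHF 63,720 > CHF 29,370, so the standard income tax governs.

CHF 63,720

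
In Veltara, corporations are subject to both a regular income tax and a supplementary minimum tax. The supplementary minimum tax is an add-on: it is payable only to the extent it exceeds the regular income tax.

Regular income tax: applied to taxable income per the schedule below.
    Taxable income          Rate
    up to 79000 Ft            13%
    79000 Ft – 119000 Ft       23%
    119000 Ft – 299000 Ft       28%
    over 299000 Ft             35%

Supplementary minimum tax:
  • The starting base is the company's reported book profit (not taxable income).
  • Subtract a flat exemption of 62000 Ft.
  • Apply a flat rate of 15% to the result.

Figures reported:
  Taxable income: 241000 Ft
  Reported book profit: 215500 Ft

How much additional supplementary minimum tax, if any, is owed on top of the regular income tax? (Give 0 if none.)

Regular income tax:
  79000 Ft × 13% = 10270 Ft
  40000 Ft × 23% = 9200 Ft
  122000 Ft × 28% = 34160 Ft
  → 53630 Ft

Supplementary minimum tax:
  Base (reported book profit): 215500 Ft
  Less exemption 62000 Ft → base 153500 Ft
  153500 Ft × 15% = 23025 Ft

23025 Ft ≤ 53630 Ft, so no add-on is due.

0 Ft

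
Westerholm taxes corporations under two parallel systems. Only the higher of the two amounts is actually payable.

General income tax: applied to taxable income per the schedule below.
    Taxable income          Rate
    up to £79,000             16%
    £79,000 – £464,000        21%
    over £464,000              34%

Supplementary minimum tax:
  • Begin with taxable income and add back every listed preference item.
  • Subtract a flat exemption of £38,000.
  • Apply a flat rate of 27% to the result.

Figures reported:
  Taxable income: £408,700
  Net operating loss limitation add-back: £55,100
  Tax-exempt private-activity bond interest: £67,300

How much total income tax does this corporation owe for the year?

£133,137

Supplementary minimum tax:
  Adjusted income: £408,700 + £55,100 + £67,300 = £531,100
  Less exemption £38,000 → base £493,100
  £493,100 × 27% = £133,137

General income tax:
  £79,000 × 16% = £12,640
  £329,700 × 21% = £69,237
  → £81,877

£133,137 > £81,877, so the supplementary minimum tax is the binding amount.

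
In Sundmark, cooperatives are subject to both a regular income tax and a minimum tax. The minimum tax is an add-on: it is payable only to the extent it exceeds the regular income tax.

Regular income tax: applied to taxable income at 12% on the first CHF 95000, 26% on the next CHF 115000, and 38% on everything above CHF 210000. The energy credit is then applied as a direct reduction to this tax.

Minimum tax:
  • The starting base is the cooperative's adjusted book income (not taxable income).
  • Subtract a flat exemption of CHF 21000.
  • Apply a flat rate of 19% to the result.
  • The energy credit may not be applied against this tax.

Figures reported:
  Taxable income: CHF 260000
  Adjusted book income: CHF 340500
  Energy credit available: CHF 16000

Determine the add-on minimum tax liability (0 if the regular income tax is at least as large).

Regular income tax:
  CHF 95000 × 12% = CHF 11400
  CHF 115000 × 26% = CHF 29900
  CHF 50000 × 38% = CHF 19000
  → CHF 60300
  Less energy credit CHF 16000 → CHF 44300

Minimum tax:
  Base (adjusted book income): CHF 340500
  Less exemption CHF 21000 → base CHF 319500
  CHF 319500 × 19% = CHF 60705

Excess of minimum tax over regular income tax: CHF 60705 − CHF 44300 = CHF 16405.

CHF 16405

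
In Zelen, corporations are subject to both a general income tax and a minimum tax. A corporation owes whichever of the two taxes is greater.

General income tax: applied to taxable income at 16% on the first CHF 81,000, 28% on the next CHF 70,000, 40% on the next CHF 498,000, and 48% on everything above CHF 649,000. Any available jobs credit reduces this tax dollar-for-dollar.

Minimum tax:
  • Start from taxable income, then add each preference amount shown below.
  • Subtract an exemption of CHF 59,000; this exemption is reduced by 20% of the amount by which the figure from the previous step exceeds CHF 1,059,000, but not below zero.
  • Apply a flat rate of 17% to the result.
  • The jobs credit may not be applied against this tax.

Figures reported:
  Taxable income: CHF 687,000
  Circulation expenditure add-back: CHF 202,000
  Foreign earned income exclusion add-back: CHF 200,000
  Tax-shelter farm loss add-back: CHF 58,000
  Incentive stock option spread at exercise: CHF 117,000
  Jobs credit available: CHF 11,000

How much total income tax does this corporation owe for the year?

Minimum tax:
  Adjusted income: CHF 687,000 + CHF 202,000 + CHF 200,000 + CHF 58,000 + CHF 117,000 = CHF 1,264,000
  Exemption: CHF 59,000 − 20% × (CHF 1,264,000 − CHF 1,059,000) = CHF 59,000 − CHF 41,000 = CHF 18,000
  Base: CHF 1,264,000 − CHF 18,000 = CHF 1,246,000
  CHF 1,246,000 × 17% = CHF 211,820

General income tax:
  CHF 81,000 × 16% = CHF 12,960
  CHF 70,000 × 28% = CHF 19,600
  CHF 498,000 × 40% = CHF 199,200
  CHF 38,000 × 48% = CHF 18,240
  → CHF 250,000
  Less jobs credit CHF 11,000 → CHF 239,000

CHF 239,000 > CHF 211,820, so the general income tax governs.

CHF 239,000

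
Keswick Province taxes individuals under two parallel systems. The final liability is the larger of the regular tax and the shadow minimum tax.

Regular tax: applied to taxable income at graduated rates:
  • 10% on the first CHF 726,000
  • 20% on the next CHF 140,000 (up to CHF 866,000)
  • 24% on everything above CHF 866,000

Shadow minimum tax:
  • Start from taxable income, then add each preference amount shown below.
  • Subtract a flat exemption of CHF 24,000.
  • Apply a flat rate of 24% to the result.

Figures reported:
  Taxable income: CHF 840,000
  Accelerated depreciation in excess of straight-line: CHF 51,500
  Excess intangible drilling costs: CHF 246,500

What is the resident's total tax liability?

Shadow minimum tax:
  Adjusted income: CHF 840,000 + CHF 51,500 + CHF 246,500 = CHF 1,138,000
  Less exemption CHF 24,000 → base CHF 1,114,000
  CHF 1,114,000 × 24% = CHF 267,360

Regular tax:
  CHF 726,000 × 10% = CHF 72,600
  CHF 114,000 × 20% = CHF 22,800
  → CHF 95,400

CHF 267,360 > CHF 95,400, so the shadow minimum tax is the binding amount.

CHF 267,360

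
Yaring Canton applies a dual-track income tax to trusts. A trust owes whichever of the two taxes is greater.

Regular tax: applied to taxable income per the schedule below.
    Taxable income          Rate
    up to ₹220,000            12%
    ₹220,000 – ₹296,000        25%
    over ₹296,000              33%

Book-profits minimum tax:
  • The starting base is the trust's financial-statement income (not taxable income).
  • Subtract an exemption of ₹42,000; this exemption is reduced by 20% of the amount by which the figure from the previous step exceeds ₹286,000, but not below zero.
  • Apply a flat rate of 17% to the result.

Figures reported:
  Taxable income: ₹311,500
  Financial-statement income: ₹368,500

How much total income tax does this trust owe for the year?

Regular tax:
  ₹220,000 × 12% = ₹26,400
  ₹76,000 × 25% = ₹19,000
  ₹15,500 × 33% = ₹5,115
  → ₹50,515

Book-profits minimum tax:
  Base (financial-statement income): ₹368,500
  Exemption: ₹42,000 − 20% × (₹368,500 − ₹286,000) = ₹42,000 − ₹16,500 = ₹25,500
  Base: ₹368,500 − ₹25,500 = ₹343,000
  ₹343,000 × 17% = ₹58,310

₹58,310 > ₹50,515, so the book-profits minimum tax is the binding amount.

₹58,310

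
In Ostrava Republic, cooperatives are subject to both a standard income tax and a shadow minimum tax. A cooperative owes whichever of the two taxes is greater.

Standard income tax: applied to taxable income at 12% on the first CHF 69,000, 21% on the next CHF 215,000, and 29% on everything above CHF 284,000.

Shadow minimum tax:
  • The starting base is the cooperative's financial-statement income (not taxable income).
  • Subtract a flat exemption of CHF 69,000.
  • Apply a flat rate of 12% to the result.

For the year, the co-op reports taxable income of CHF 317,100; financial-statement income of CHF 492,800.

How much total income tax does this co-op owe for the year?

Standard income tax:
  CHF 69,000 × 12% = CHF 8,280
  CHF 215,000 × 21% = CHF 45,150
  CHF 33,100 × 29% = CHF 9,599
  → CHF 63,029

Shadow minimum tax:
  Base (financial-statement income): CHF 492,800
  Less exemption CHF 69,000 → base CHF 423,800
  CHF 423,800 × 12% = CHF 50,856

CHF 63,029 > CHF 50,856, so the standard income tax governs.

CHF 63,029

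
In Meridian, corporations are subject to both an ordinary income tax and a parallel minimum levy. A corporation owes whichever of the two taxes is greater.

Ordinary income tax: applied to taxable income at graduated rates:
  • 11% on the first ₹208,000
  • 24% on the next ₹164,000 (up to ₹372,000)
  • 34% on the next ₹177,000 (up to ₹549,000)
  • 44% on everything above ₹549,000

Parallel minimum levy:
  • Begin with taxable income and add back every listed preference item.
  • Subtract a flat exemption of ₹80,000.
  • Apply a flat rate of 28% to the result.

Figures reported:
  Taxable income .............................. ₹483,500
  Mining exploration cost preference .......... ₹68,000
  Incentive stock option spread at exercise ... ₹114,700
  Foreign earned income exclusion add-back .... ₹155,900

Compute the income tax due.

Ordinary income tax:
  ₹208,000 × 11% = ₹22,880
  ₹164,000 × 24% = ₹39,360
  ₹111,500 × 34% = ₹37,910
  → ₹100,150

Parallel minimum levy:
  Adjusted income: ₹483,500 + ₹68,000 + ₹114,700 + ₹155,900 = ₹822,100
  Less exemption ₹80,000 → base ₹742,100
  ₹742,100 × 28% = ₹207,788

₹207,788 > ₹100,150, so the parallel minimum levy is the binding amount.

₹207,788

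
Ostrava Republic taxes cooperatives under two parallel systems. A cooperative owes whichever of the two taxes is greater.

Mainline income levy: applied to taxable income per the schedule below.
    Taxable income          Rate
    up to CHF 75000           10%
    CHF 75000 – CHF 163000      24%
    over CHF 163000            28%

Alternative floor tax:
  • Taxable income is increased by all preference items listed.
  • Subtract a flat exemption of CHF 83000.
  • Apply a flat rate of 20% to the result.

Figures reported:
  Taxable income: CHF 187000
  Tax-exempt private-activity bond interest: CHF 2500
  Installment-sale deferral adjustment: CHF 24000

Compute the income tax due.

Mainline income levy:
  CHF 75000 × 10% = CHF 7500
  CHF 88000 × 24% = CHF 21120
  CHF 24000 × 28% = CHF 6720
  → CHF 35340

Alternative floor tax:
  Adjusted income: CHF 187000 + CHF 2500 + CHF 24000 = CHF 213500
  Less exemption CHF 83000 → base CHF 130500
  CHF 130500 × 20% = CHF 26100

CHF 35340 > CHF 26100, so the mainline income levy governs.

CHF 35340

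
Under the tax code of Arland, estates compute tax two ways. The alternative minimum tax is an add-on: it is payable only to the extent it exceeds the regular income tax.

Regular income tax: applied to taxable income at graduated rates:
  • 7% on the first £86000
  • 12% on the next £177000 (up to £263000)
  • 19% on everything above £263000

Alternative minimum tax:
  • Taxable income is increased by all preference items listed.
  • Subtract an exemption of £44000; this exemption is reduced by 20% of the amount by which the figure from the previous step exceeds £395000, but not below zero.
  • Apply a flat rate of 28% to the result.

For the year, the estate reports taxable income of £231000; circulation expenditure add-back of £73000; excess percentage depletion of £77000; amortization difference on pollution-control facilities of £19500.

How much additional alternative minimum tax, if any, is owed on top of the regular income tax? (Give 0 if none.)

£76708

Alternative minimum tax:
  Adjusted income: £231000 + £73000 + £77000 + £19500 = £400500
  Exemption: £44000 − 20% × (£400500 − £395000) = £44000 − £1100 = £42900
  Base: £400500 − £42900 = £357600
  £357600 × 28% = £100128

Regular income tax:
  £86000 × 7% = £6020
  £145000 × 12% = £17400
  → £23420

Excess of alternative minimum tax over regular income tax: £100128 − £23420 = £76708.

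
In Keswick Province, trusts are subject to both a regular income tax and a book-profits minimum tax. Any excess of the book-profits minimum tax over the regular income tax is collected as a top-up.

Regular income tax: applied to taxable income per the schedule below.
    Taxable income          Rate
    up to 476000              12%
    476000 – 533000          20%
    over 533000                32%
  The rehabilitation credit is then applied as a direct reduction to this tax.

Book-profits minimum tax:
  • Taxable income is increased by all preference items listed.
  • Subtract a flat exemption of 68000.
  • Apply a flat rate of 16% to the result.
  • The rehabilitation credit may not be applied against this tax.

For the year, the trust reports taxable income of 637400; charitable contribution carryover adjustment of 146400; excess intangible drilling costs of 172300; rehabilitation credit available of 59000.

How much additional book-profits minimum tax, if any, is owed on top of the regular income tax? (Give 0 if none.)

99168

Book-profits minimum tax:
  Adjusted income: 637400 + 146400 + 172300 = 956100
  Less exemption 68000 → base 888100
  888100 × 16% = 142096

Regular income tax:
  476000 × 12% = 57120
  57000 × 20% = 11400
  104400 × 32% = 33408
  → 101928
  Less rehabilitation credit 59000 → 42928

Excess of book-profits minimum tax over regular income tax: 142096 − 42928 = 99168.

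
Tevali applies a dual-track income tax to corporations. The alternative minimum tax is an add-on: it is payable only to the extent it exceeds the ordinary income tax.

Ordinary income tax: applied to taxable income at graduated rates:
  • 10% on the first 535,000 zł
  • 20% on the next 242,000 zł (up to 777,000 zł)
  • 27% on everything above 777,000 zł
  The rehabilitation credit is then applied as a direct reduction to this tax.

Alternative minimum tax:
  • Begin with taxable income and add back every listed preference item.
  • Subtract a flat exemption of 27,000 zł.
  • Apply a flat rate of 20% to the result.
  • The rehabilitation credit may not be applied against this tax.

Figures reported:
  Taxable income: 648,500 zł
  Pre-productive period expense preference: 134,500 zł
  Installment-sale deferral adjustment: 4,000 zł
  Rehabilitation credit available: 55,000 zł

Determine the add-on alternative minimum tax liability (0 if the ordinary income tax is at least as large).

130,800 zł

Ordinary income tax:
  535,000 zł × 10% = 53,500 zł
  113,500 zł × 20% = 22,700 zł
  → 76,200 zł
  Less rehabilitation credit 55,000 zł → 21,200 zł

Alternative minimum tax:
  Adjusted income: 648,500 zł + 134,500 zł + 4,000 zł = 787,000 zł
  Less exemption 27,000 zł → base 760,000 zł
  760,000 zł × 20% = 152,000 zł

Excess of alternative minimum tax over ordinary income tax: 152,000 zł − 21,200 zł = 130,800 zł.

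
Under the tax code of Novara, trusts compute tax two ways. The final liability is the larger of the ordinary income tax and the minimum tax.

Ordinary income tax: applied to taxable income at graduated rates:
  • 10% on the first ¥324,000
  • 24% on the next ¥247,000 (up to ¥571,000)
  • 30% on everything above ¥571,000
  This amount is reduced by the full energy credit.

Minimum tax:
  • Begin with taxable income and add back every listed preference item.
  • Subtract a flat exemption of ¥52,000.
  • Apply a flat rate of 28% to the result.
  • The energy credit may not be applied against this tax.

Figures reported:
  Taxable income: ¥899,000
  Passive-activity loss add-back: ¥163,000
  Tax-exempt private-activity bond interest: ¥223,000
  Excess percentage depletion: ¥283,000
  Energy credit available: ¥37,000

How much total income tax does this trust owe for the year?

Minimum tax:
  Adjusted income: ¥899,000 + ¥163,000 + ¥223,000 + ¥283,000 = ¥1,568,000
  Less exemption ¥52,000 → base ¥1,516,000
  ¥1,516,000 × 28% = ¥424,480

Ordinary income tax:
  ¥324,000 × 10% = ¥32,400
  ¥247,000 × 24% = ¥59,280
  ¥328,000 × 30% = ¥98,400
  → ¥190,080
  Less energy credit ¥37,000 → ¥153,080

¥424,480 > ¥153,080, so the minimum tax is the binding amount.

¥424,480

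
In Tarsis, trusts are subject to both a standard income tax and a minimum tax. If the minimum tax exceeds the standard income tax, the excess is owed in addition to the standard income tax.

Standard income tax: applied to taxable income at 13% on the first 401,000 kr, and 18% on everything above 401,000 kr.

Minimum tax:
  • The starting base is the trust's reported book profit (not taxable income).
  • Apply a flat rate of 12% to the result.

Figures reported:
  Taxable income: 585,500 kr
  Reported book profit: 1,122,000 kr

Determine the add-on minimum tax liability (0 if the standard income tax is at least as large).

Standard income tax:
  401,000 kr × 13% = 52,130 kr
  184,500 kr × 18% = 33,210 kr
  → 85,340 kr

Minimum tax:
  Base (reported book profit): 1,122,000 kr
  1,122,000 kr × 12% = 134,640 kr

Excess of minimum tax over standard income tax: 134,640 kr − 85,340 kr = 49,300 kr.

49,300 kr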